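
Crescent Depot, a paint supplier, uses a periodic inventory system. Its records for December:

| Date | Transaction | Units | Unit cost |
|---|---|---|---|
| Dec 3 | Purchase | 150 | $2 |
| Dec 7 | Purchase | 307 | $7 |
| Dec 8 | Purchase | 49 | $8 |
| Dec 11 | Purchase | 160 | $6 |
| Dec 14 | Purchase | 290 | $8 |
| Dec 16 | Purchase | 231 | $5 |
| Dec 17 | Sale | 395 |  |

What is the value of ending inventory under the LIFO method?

Ending inventory = $4,809

Dec 17, 395 sold [LIFO — newest first]: 231 @ $5 + 164 @ $8 = $2,467
Ending inventory: 150 @ $2 + 307 @ $7 + 49 @ $8 + 160 @ $6 + 126 @ $8 = $4,809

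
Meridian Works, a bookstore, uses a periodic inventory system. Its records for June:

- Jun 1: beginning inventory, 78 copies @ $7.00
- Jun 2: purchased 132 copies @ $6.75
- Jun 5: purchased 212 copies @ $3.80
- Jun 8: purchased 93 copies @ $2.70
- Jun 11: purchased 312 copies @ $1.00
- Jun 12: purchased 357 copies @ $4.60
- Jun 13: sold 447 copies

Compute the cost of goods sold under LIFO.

Jun 13, 447 sold [LIFO — newest first]: 357 @ $4.60 + 90 @ $1.00 = $1,732.20
Ending inventory: 78 @ $7.00 + 132 @ $6.75 + 212 @ $3.80 + 93 @ $2.70 + 222 @ $1.00 = $2,715.70

COGS = $1,732.20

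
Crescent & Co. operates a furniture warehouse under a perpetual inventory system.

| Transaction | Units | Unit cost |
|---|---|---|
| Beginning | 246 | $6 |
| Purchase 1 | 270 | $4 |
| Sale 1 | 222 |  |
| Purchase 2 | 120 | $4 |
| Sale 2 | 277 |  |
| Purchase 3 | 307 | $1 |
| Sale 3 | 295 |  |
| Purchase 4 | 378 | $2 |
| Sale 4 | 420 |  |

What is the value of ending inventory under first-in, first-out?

Sale 1 (222) [FIFO — oldest first]: 222 @ $6 = $1,332
Sale 2 (277) [FIFO — oldest first]: 24 @ $6 + 253 @ $4 = $1,156
Sale 3 (295) [FIFO — oldest first]: 17 @ $4 + 120 @ $4 + 158 @ $1 = $706
Sale 4 (420) [FIFO — oldest first]: 149 @ $1 + 271 @ $2 = $691
Total COGS = $1,332 + $1,156 + $706 + $691 = $3,885
Ending inventory: 107 @ $2 = $214

Ending inventory = $214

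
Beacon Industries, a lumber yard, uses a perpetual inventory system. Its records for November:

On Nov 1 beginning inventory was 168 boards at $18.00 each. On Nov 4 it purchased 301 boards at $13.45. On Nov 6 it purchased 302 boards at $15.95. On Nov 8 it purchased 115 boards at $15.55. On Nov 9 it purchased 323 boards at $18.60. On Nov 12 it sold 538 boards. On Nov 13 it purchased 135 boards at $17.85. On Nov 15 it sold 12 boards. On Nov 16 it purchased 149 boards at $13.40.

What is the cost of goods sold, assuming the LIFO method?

Nov 12, 538 sold [LIFO — newest first]: 323 @ $18.60 + 115 @ $15.55 + 100 @ $15.95 = $9,391.05
Nov 15, 12 sold [LIFO — newest first]: 12 @ $17.85 = $214.20
Total COGS = $9,391.05 + $214.20 = $9,605.25
Ending inventory: 168 @ $18.00 + 301 @ $13.45 + 202 @ $15.95 + 123 @ $17.85 + 149 @ $13.40 = $14,486.50

COGS = $9,605.25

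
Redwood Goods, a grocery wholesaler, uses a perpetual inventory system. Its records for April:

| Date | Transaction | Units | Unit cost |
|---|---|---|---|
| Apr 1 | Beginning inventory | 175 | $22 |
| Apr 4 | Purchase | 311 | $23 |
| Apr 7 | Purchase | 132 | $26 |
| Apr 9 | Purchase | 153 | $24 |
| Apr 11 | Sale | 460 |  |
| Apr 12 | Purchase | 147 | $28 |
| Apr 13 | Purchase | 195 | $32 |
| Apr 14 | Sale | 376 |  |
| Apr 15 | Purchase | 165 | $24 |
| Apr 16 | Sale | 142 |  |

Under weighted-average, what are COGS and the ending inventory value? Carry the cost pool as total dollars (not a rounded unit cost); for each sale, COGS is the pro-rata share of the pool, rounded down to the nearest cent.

After Apr 1: 175 on hand, pool $3,850.00 (≈ $22.0000 each)
After Apr 4: 486 on hand, pool $11,003.00 (≈ $22.6399 each)
After Apr 7: 618 on hand, pool $14,435.00 (≈ $23.3576 each)
After Apr 9: 771 on hand, pool $18,107.00 (≈ $23.4851 each)
Apr 11, sell 460: 460/771 × $18,107.00 → $10,803.13
After Apr 12: 458 on hand, pool $11,419.87 (≈ $24.9342 each)
After Apr 13: 653 on hand, pool $17,659.87 (≈ $27.0442 each)
Apr 14, sell 376: 376/653 × $17,659.87 → $10,168.62
After Apr 15: 442 on hand, pool $11,451.25 (≈ $25.9078 each)
Apr 16, sell 142: 142/442 × $11,451.25 → $3,678.90
Total COGS = $10,803.13 + $10,168.62 + $3,678.90 = $24,650.65
Ending inventory (cost pool remaining) = $7,772.35
Check: goods available $32,423.00 = COGS $24,650.65 + ending $7,772.35

COGS = $24,650.65; ending inventory = $7,772.35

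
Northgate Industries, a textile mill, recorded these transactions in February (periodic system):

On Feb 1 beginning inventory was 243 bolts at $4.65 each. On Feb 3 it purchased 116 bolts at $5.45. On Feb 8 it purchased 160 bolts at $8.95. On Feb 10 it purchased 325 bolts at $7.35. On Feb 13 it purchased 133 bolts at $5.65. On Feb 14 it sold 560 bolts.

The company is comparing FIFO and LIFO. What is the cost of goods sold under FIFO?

FIFO COGS: 243 @ $4.65 + 116 @ $5.45 + 160 @ $8.95 + 41 @ $7.35 = $3,495.50
LIFO COGS: 133 @ $5.65 + 325 @ $7.35 + 102 @ $8.95 = $4,053.10

COGS = $3,495.50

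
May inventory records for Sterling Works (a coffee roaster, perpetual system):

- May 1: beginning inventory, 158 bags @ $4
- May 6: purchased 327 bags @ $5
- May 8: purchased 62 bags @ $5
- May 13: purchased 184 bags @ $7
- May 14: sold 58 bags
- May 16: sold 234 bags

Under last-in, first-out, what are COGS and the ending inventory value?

COGS = $1,828; ending inventory = $2,037

May 14, 58 sold [LIFO — newest first]: 58 @ $7 = $406
May 16, 234 sold [LIFO — newest first]: 126 @ $7 + 62 @ $5 + 46 @ $5 = $1,422
Total COGS = $406 + $1,422 = $1,828
Ending inventory: 158 @ $4 + 281 @ $5 = $2,037
Check: goods available $3,865 = COGS $1,828 + ending $2,037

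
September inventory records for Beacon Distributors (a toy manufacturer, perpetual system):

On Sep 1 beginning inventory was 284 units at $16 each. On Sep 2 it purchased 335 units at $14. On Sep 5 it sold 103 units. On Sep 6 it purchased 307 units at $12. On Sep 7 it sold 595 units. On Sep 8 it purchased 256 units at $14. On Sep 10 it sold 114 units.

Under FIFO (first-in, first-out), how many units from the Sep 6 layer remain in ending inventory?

114

Sep 5, 103 sold [FIFO — oldest first]: 103 @ $16 = $1,648
Sep 7, 595 sold [FIFO — oldest first]: 181 @ $16 + 335 @ $14 + 79 @ $12 = $8,534
Sep 10, 114 sold [FIFO — oldest first]: 114 @ $12 = $1,368
Total COGS = $1,648 + $8,534 + $1,368 = $11,550
Ending inventory: 114 @ $12 + 256 @ $14 = $4,952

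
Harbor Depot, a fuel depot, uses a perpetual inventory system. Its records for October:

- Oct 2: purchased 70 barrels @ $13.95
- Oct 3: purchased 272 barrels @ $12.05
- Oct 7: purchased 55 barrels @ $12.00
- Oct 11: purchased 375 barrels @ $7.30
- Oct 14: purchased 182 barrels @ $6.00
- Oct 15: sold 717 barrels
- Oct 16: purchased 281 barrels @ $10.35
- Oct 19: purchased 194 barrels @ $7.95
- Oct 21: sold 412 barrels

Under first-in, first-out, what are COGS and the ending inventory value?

Oct 15, 717 sold [FIFO — oldest first]: 70 @ $13.95 + 272 @ $12.05 + 55 @ $12.00 + 320 @ $7.30 = $7,250.10
Oct 21, 412 sold [FIFO — oldest first]: 55 @ $7.30 + 182 @ $6.00 + 175 @ $10.35 = $3,304.75
Total COGS = $7,250.10 + $3,304.75 = $10,554.85
Ending inventory: 106 @ $10.35 + 194 @ $7.95 = $2,639.40
Check: goods available $13,194.25 = COGS $10,554.85 + ending $2,639.40

COGS = $10,554.85; ending inventory = $2,639.40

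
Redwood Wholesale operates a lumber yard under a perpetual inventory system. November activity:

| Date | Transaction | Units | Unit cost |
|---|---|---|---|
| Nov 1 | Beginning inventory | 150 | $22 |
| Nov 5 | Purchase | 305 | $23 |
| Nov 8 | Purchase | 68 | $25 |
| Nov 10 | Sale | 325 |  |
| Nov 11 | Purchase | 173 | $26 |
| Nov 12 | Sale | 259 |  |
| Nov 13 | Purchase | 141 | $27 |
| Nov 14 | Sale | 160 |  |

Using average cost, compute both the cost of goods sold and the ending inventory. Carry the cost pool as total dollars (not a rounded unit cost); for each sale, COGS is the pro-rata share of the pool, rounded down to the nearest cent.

COGS = $17,916.67; ending inventory = $2,403.33

After Nov 1: 150 on hand, pool $3,300.00 (≈ $22.0000 each)
After Nov 5: 455 on hand, pool $10,315.00 (≈ $22.6703 each)
After Nov 8: 523 on hand, pool $12,015.00 (≈ $22.9732 each)
Nov 10, sell 325: 325/523 × $12,015.00 → $7,466.30
After Nov 11: 371 on hand, pool $9,046.70 (≈ $24.3846 each)
Nov 12, sell 259: 259/371 × $9,046.70 → $6,315.62
After Nov 13: 253 on hand, pool $6,538.08 (≈ $25.8422 each)
Nov 14, sell 160: 160/253 × $6,538.08 → $4,134.75
Total COGS = $7,466.30 + $6,315.62 + $4,134.75 = $17,916.67
Ending inventory (cost pool remaining) = $2,403.33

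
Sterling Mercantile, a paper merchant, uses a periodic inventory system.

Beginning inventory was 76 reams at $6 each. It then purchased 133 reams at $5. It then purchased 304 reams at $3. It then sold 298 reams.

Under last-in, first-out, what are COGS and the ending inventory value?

COGS = $894; ending inventory = $1,139

Sale 1 (298) [LIFO — newest first]: 298 @ $3 = $894
Ending inventory: 76 @ $6 + 133 @ $5 + 6 @ $3 = $1,139
Check: goods available $2,033 = COGS $894 + ending $1,139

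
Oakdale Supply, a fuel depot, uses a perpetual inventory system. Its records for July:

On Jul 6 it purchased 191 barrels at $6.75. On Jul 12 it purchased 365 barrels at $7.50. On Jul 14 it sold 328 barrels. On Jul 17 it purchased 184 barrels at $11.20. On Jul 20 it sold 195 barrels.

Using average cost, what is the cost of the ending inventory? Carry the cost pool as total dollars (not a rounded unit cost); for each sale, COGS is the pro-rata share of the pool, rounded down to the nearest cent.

Ending inventory = $1,955.14

After Jul 6: 191 on hand, pool $1,289.25 (≈ $6.7500 each)
After Jul 12: 556 on hand, pool $4,026.75 (≈ $7.2424 each)
Jul 14, sell 328: 328/556 × $4,026.75 → $2,375.49
After Jul 17: 412 on hand, pool $3,712.06 (≈ $9.0099 each)
Jul 20, sell 195: 195/412 × $3,712.06 → $1,756.92
Total COGS = $2,375.49 + $1,756.92 = $4,132.41
Ending inventory (cost pool remaining) = $1,955.14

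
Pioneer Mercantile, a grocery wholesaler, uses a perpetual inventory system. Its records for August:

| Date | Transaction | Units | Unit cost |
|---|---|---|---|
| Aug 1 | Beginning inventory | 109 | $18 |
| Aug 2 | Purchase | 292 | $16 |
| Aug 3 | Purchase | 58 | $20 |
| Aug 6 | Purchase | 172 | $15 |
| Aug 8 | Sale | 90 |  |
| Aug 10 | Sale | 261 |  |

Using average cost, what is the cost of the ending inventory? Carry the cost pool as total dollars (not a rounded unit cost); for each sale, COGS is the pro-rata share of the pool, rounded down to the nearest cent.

Ending inventory = $4,603.37

After Aug 1: 109 on hand, pool $1,962.00 (≈ $18.0000 each)
After Aug 2: 401 on hand, pool $6,634.00 (≈ $16.5436 each)
After Aug 3: 459 on hand, pool $7,794.00 (≈ $16.9804 each)
After Aug 6: 631 on hand, pool $10,374.00 (≈ $16.4406 each)
Aug 8, sell 90: 90/631 × $10,374.00 → $1,479.65
Aug 10, sell 261: 261/541 × $8,894.35 → $4,290.98
Total COGS = $1,479.65 + $4,290.98 = $5,770.63
Ending inventory (cost pool remaining) = $4,603.37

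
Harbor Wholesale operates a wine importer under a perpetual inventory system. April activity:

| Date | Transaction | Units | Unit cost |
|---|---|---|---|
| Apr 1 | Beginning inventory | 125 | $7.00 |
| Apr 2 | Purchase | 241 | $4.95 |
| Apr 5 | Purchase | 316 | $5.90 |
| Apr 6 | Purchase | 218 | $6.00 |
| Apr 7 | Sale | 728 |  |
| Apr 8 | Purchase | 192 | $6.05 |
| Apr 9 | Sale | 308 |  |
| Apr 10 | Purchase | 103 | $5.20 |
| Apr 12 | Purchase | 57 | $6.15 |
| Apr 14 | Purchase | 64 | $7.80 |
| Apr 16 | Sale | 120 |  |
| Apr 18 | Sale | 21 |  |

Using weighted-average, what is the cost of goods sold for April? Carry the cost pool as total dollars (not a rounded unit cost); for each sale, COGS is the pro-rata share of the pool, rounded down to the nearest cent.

COGS = $6,934.36

After Apr 1: 125 on hand, pool $875.00 (≈ $7.0000 each)
After Apr 2: 366 on hand, pool $2,067.95 (≈ $5.6501 each)
After Apr 5: 682 on hand, pool $3,932.35 (≈ $5.7659 each)
After Apr 6: 900 on hand, pool $5,240.35 (≈ $5.8226 each)
Apr 7, sell 728: 728/900 × $5,240.35 → $4,238.86
After Apr 8: 364 on hand, pool $2,163.09 (≈ $5.9426 each)
Apr 9, sell 308: 308/364 × $2,163.09 → $1,830.30
After Apr 10: 159 on hand, pool $868.39 (≈ $5.4616 each)
After Apr 12: 216 on hand, pool $1,218.94 (≈ $5.6432 each)
After Apr 14: 280 on hand, pool $1,718.14 (≈ $6.1362 each)
Apr 16, sell 120: 120/280 × $1,718.14 → $736.34
Apr 18, sell 21: 21/160 × $981.80 → $128.86
Total COGS = $4,238.86 + $1,830.30 + $736.34 + $128.86 = $6,934.36
Ending inventory (cost pool remaining) = $852.94
Check: goods available $7,787.30 = COGS $6,934.36 + ending $852.94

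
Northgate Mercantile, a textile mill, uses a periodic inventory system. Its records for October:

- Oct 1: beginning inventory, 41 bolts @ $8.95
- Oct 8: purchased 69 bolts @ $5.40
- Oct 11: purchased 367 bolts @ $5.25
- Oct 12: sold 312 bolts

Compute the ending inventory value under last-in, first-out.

Oct 12, 312 sold [LIFO — newest first]: 312 @ $5.25 = $1,638.00
Ending inventory: 41 @ $8.95 + 69 @ $5.40 + 55 @ $5.25 = $1,028.30

Ending inventory = $1,028.30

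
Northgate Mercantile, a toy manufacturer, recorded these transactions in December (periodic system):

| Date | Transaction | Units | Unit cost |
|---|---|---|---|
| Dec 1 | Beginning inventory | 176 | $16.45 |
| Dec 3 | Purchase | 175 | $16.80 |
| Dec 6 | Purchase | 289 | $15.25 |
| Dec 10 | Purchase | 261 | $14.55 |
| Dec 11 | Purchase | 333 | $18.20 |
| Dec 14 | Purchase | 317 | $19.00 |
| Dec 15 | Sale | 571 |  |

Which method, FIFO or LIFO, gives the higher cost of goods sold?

FIFO COGS: 176 @ $16.45 + 175 @ $16.80 + 220 @ $15.25 = $9,190.20
LIFO COGS: 317 @ $19.00 + 254 @ $18.20 = $10,645.80

LIFO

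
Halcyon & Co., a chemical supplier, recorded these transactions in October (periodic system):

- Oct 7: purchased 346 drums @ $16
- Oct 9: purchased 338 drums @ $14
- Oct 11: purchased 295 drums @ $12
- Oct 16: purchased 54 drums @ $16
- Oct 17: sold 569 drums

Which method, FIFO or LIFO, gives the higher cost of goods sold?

FIFO COGS: 346 @ $16 + 223 @ $14 = $8,658
LIFO COGS: 54 @ $16 + 295 @ $12 + 220 @ $14 = $7,484

FIFO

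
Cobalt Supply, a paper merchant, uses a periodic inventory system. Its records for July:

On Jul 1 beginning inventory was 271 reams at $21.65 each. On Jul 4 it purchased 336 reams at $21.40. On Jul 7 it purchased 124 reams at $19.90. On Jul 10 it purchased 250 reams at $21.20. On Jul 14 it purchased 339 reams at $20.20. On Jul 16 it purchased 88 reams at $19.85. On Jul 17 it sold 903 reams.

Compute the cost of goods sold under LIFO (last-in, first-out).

COGS = $18,545.00

Jul 17, 903 sold [LIFO — newest first]: 88 @ $19.85 + 339 @ $20.20 + 250 @ $21.20 + 124 @ $19.90 + 102 @ $21.40 = $18,545.00
Ending inventory: 271 @ $21.65 + 234 @ $21.40 = $10,874.75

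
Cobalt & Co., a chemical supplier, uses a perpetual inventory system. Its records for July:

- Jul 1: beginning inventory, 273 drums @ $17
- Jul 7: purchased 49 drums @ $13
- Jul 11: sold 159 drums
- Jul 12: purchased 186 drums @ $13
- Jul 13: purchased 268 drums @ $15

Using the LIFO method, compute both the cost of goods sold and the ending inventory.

COGS = $2,507; ending inventory = $9,209

Jul 11, 159 sold [LIFO — newest first]: 49 @ $13 + 110 @ $17 = $2,507
Ending inventory: 163 @ $17 + 186 @ $13 + 268 @ $15 = $9,209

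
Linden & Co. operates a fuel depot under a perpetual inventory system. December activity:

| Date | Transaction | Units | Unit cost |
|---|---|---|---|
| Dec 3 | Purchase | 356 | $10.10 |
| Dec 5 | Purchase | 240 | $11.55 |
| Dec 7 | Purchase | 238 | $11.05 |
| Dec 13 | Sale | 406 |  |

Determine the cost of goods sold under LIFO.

Dec 13, 406 sold [LIFO — newest first]: 238 @ $11.05 + 168 @ $11.55 = $4,570.30
Ending inventory: 356 @ $10.10 + 72 @ $11.55 = $4,427.20

COGS = $4,570.30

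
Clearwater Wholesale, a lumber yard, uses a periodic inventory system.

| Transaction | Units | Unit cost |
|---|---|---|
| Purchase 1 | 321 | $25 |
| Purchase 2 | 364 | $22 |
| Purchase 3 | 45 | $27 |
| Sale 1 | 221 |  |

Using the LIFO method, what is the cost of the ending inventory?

Ending inventory = $12,161

Sale 1 (221) [LIFO — newest first]: 45 @ $27 + 176 @ $22 = $5,087
Ending inventory: 321 @ $25 + 188 @ $22 = $12,161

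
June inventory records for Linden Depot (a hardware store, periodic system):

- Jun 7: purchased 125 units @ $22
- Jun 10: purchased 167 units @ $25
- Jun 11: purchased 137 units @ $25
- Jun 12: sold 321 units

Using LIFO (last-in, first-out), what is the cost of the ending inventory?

Jun 12, 321 sold [LIFO — newest first]: 137 @ $25 + 167 @ $25 + 17 @ $22 = $7,974
Ending inventory: 108 @ $22 = $2,376

Ending inventory = $2,376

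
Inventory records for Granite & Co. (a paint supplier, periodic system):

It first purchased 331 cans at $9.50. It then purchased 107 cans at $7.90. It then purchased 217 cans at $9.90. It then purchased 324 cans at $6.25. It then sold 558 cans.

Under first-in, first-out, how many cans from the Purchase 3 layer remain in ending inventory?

97

Sale 1 (558) [FIFO — oldest first]: 331 @ $9.50 + 107 @ $7.90 + 120 @ $9.90 = $5,177.80
Ending inventory: 97 @ $9.90 + 324 @ $6.25 = $2,985.30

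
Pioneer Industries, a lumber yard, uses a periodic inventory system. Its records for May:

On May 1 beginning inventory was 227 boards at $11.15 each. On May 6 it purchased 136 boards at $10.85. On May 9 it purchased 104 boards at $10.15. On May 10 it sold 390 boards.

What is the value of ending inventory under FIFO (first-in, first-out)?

Ending inventory = $781.55

May 10, 390 sold [FIFO — oldest first]: 227 @ $11.15 + 136 @ $10.85 + 27 @ $10.15 = $4,280.70
Ending inventory: 77 @ $10.15 = $781.55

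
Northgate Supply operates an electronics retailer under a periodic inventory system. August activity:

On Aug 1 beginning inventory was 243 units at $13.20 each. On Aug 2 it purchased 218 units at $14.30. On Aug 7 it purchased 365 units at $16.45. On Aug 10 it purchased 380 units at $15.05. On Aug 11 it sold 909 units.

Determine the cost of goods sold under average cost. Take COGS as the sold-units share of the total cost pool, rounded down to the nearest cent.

COGS = $13,603.53

Aug 11, sell 909: 909/1206 × $18,048.25 → $13,603.53
Ending inventory (cost pool remaining) = $4,444.72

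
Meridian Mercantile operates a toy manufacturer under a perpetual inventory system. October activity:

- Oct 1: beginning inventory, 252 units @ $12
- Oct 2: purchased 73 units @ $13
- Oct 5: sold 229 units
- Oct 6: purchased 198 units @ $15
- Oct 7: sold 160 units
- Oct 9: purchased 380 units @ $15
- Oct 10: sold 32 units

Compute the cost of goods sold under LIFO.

COGS = $5,701

Oct 5, 229 sold [LIFO — newest first]: 73 @ $13 + 156 @ $12 = $2,821
Oct 7, 160 sold [LIFO — newest first]: 160 @ $15 = $2,400
Oct 10, 32 sold [LIFO — newest first]: 32 @ $15 = $480
Total COGS = $2,821 + $2,400 + $480 = $5,701
Ending inventory: 96 @ $12 + 38 @ $15 + 348 @ $15 = $6,942
Check: goods available $12,643 = COGS $5,701 + ending $6,942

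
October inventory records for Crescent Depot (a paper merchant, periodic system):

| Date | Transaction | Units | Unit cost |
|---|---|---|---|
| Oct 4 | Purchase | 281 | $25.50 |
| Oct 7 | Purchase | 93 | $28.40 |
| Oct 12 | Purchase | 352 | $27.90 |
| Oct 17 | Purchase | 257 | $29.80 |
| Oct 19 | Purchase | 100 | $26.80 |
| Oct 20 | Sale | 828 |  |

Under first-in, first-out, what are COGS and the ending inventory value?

COGS = $22,667.10; ending inventory = $7,299.00

Oct 20, 828 sold [FIFO — oldest first]: 281 @ $25.50 + 93 @ $28.40 + 352 @ $27.90 + 102 @ $29.80 = $22,667.10
Ending inventory: 155 @ $29.80 + 100 @ $26.80 = $7,299.00
Check: goods available $29,966.10 = COGS $22,667.10 + ending $7,299.00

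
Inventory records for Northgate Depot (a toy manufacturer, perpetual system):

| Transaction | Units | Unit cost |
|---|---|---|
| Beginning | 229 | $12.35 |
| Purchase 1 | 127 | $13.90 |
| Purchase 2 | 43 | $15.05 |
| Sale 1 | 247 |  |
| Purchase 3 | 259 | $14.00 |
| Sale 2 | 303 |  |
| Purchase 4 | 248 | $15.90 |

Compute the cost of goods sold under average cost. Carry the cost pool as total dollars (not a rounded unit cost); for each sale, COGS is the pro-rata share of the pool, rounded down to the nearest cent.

After Beginning: 229 on hand, pool $2,828.15 (≈ $12.3500 each)
After Purchase 1: 356 on hand, pool $4,593.45 (≈ $12.9029 each)
After Purchase 2: 399 on hand, pool $5,240.60 (≈ $13.1343 each)
Sale 1, sell 247: 247/399 × $5,240.60 → $3,244.18
After Purchase 3: 411 on hand, pool $5,622.42 (≈ $13.6799 each)
Sale 2, sell 303: 303/411 × $5,622.42 → $4,144.99
After Purchase 4: 356 on hand, pool $5,420.63 (≈ $15.2265 each)
Total COGS = $3,244.18 + $4,144.99 = $7,389.17
Ending inventory (cost pool remaining) = $5,420.63
Check: goods available $12,809.80 = COGS $7,389.17 + ending $5,420.63

COGS = $7,389.17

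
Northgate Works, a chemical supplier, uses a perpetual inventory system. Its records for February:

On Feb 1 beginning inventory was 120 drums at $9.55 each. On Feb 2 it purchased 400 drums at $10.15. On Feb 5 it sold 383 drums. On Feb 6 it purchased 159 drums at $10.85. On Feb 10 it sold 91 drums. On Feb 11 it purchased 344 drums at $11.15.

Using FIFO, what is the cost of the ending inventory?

Feb 5, 383 sold [FIFO — oldest first]: 120 @ $9.55 + 263 @ $10.15 = $3,815.45
Feb 10, 91 sold [FIFO — oldest first]: 91 @ $10.15 = $923.65
Total COGS = $3,815.45 + $923.65 = $4,739.10
Ending inventory: 46 @ $10.15 + 159 @ $10.85 + 344 @ $11.15 = $6,027.65

Ending inventory = $6,027.65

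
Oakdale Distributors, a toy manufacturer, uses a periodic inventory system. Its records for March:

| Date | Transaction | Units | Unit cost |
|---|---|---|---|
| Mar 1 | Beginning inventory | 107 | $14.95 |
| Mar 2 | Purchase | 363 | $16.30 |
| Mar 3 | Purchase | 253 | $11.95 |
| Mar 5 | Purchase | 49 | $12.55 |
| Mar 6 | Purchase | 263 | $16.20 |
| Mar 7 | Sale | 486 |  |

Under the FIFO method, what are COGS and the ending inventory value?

Mar 7, 486 sold [FIFO — oldest first]: 107 @ $14.95 + 363 @ $16.30 + 16 @ $11.95 = $7,707.75
Ending inventory: 237 @ $11.95 + 49 @ $12.55 + 263 @ $16.20 = $7,707.70

COGS = $7,707.75; ending inventory = $7,707.70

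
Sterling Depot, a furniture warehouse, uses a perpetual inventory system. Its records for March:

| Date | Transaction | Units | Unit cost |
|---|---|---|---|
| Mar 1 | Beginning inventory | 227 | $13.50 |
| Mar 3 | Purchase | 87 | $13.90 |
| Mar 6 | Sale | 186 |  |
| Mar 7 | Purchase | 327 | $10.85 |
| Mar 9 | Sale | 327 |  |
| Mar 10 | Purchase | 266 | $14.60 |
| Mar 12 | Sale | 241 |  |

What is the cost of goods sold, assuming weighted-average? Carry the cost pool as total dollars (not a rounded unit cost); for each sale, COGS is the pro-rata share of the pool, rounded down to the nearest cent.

After Mar 1: 227 on hand, pool $3,064.50 (≈ $13.5000 each)
After Mar 3: 314 on hand, pool $4,273.80 (≈ $13.6108 each)
Mar 6, sell 186: 186/314 × $4,273.80 → $2,531.61
After Mar 7: 455 on hand, pool $5,290.14 (≈ $11.6267 each)
Mar 9, sell 327: 327/455 × $5,290.14 → $3,801.92
After Mar 10: 394 on hand, pool $5,371.82 (≈ $13.6341 each)
Mar 12, sell 241: 241/394 × $5,371.82 → $3,285.80
Total COGS = $2,531.61 + $3,801.92 + $3,285.80 = $9,619.33
Ending inventory (cost pool remaining) = $2,086.02

COGS = $9,619.33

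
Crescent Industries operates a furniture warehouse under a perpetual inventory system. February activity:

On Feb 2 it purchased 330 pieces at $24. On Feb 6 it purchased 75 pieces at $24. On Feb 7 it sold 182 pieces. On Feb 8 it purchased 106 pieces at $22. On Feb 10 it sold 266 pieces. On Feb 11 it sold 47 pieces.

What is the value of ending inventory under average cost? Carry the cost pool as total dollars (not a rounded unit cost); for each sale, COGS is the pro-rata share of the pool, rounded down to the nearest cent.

Ending inventory = $373.70

After Feb 2: 330 on hand, pool $7,920.00 (≈ $24.0000 each)
After Feb 6: 405 on hand, pool $9,720.00 (≈ $24.0000 each)
Feb 7, sell 182: 182/405 × $9,720.00 → $4,368.00
After Feb 8: 329 on hand, pool $7,684.00 (≈ $23.3556 each)
Feb 10, sell 266: 266/329 × $7,684.00 → $6,212.59
Feb 11, sell 47: 47/63 × $1,471.41 → $1,097.71
Total COGS = $4,368.00 + $6,212.59 + $1,097.71 = $11,678.30
Ending inventory (cost pool remaining) = $373.70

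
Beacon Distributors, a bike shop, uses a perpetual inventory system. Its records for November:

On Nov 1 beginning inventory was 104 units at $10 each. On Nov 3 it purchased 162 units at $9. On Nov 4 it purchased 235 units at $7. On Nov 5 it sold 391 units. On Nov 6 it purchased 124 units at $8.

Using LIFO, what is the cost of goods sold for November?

Nov 5, 391 sold [LIFO — newest first]: 235 @ $7 + 156 @ $9 = $3,049
Ending inventory: 104 @ $10 + 6 @ $9 + 124 @ $8 = $2,086
Check: goods available $5,135 = COGS $3,049 + ending $2,086

COGS = $3,049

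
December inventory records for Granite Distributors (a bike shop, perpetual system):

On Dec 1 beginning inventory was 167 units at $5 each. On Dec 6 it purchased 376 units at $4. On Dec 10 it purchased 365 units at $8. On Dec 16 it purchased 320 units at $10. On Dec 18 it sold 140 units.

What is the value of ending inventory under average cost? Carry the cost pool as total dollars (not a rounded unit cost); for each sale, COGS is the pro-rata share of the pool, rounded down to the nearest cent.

After Dec 1: 167 on hand, pool $835.00 (≈ $5.0000 each)
After Dec 6: 543 on hand, pool $2,339.00 (≈ $4.3076 each)
After Dec 10: 908 on hand, pool $5,259.00 (≈ $5.7919 each)
After Dec 16: 1228 on hand, pool $8,459.00 (≈ $6.8884 each)
Dec 18, sell 140: 140/1228 × $8,459.00 → $964.38
Ending inventory (cost pool remaining) = $7,494.62

Ending inventory = $7,494.62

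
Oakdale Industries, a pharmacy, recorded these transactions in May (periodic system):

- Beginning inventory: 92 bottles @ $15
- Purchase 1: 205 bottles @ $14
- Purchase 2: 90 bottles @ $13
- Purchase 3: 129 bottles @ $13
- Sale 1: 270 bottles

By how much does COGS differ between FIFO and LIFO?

$311

FIFO COGS: 92 @ $15 + 178 @ $14 = $3,872
LIFO COGS: 129 @ $13 + 90 @ $13 + 51 @ $14 = $3,561
Difference = |$3,872 − $3,561| = $311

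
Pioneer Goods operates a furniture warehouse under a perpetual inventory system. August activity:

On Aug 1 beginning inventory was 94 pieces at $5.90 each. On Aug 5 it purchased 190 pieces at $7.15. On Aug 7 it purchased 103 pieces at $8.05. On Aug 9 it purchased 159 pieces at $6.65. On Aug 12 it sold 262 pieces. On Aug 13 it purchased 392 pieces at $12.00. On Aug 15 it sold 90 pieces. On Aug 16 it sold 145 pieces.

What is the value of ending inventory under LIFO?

Ending inventory = $3,797.10

Aug 12, 262 sold [LIFO — newest first]: 159 @ $6.65 + 103 @ $8.05 = $1,886.50
Aug 15, 90 sold [LIFO — newest first]: 90 @ $12.00 = $1,080.00
Aug 16, 145 sold [LIFO — newest first]: 145 @ $12.00 = $1,740.00
Total COGS = $1,886.50 + $1,080.00 + $1,740.00 = $4,706.50
Ending inventory: 94 @ $5.90 + 190 @ $7.15 + 157 @ $12.00 = $3,797.10
Check: goods available $8,503.60 = COGS $4,706.50 + ending $3,797.10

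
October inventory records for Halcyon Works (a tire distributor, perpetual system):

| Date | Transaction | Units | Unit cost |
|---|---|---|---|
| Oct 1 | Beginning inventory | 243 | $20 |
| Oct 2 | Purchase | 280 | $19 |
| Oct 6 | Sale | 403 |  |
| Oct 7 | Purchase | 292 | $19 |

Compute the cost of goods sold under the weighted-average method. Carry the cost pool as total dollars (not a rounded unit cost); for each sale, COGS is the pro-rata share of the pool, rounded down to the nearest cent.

After Oct 1: 243 on hand, pool $4,860.00 (≈ $20.0000 each)
After Oct 2: 523 on hand, pool $10,180.00 (≈ $19.4646 each)
Oct 6, sell 403: 403/523 × $10,180.00 → $7,844.24
After Oct 7: 412 on hand, pool $7,883.76 (≈ $19.1353 each)
Ending inventory (cost pool remaining) = $7,883.76

COGS = $7,844.24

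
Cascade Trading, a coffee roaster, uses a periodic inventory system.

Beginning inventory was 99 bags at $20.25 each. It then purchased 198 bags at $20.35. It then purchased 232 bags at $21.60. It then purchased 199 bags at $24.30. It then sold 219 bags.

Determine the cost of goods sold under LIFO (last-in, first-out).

Sale 1 (219) [LIFO — newest first]: 199 @ $24.30 + 20 @ $21.60 = $5,267.70
Ending inventory: 99 @ $20.25 + 198 @ $20.35 + 212 @ $21.60 = $10,613.25
Check: goods available $15,880.95 = COGS $5,267.70 + ending $10,613.25

COGS = $5,267.70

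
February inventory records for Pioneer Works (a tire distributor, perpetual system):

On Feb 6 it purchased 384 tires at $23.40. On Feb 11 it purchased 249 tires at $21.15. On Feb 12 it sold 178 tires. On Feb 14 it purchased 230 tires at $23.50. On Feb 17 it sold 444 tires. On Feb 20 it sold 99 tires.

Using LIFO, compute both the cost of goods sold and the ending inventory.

Feb 12, 178 sold [LIFO — newest first]: 178 @ $21.15 = $3,764.70
Feb 17, 444 sold [LIFO — newest first]: 230 @ $23.50 + 71 @ $21.15 + 143 @ $23.40 = $10,252.85
Feb 20, 99 sold [LIFO — newest first]: 99 @ $23.40 = $2,316.60
Total COGS = $3,764.70 + $10,252.85 + $2,316.60 = $16,334.15
Ending inventory: 142 @ $23.40 = $3,322.80

COGS = $16,334.15; ending inventory = $3,322.80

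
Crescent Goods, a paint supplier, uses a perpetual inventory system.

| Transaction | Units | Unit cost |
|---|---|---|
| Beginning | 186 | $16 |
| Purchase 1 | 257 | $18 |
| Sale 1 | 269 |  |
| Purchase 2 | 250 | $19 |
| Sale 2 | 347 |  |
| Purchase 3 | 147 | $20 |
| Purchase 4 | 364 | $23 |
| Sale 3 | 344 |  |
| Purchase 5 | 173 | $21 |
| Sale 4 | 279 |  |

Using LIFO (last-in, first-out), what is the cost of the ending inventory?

Ending inventory = $2,452

Sale 1 (269) [LIFO — newest first]: 257 @ $18 + 12 @ $16 = $4,818
Sale 2 (347) [LIFO — newest first]: 250 @ $19 + 97 @ $16 = $6,302
Sale 3 (344) [LIFO — newest first]: 344 @ $23 = $7,912
Sale 4 (279) [LIFO — newest first]: 173 @ $21 + 20 @ $23 + 86 @ $20 = $5,813
Total COGS = $4,818 + $6,302 + $7,912 + $5,813 = $24,845
Ending inventory: 77 @ $16 + 61 @ $20 = $2,452
Check: goods available $27,297 = COGS $24,845 + ending $2,452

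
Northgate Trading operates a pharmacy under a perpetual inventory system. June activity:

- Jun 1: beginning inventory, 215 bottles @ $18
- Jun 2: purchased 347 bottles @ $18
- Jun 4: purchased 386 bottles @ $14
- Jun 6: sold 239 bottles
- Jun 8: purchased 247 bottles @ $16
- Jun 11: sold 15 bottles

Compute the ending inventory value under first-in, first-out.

Ending inventory = $14,900

Jun 6, 239 sold [FIFO — oldest first]: 215 @ $18 + 24 @ $18 = $4,302
Jun 11, 15 sold [FIFO — oldest first]: 15 @ $18 = $270
Total COGS = $4,302 + $270 = $4,572
Ending inventory: 308 @ $18 + 386 @ $14 + 247 @ $16 = $14,900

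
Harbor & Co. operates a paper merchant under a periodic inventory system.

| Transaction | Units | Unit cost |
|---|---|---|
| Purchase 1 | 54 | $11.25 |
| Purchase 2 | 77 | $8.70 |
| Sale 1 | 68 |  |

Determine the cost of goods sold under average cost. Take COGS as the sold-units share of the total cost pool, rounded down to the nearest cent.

COGS = $663.07

Sale 1, sell 68: 68/131 × $1,277.40 → $663.07
Ending inventory (cost pool remaining) = $614.33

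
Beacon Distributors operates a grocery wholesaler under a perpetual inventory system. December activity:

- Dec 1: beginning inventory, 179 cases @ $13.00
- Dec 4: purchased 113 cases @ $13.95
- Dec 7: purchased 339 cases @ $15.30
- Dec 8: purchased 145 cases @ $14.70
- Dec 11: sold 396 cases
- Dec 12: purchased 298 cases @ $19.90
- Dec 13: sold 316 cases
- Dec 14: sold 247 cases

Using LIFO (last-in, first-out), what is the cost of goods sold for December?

Dec 11, 396 sold [LIFO — newest first]: 145 @ $14.70 + 251 @ $15.30 = $5,971.80
Dec 13, 316 sold [LIFO — newest first]: 298 @ $19.90 + 18 @ $15.30 = $6,205.60
Dec 14, 247 sold [LIFO — newest first]: 70 @ $15.30 + 113 @ $13.95 + 64 @ $13.00 = $3,479.35
Total COGS = $5,971.80 + $6,205.60 + $3,479.35 = $15,656.75
Ending inventory: 115 @ $13.00 = $1,495.00
Check: goods available $17,151.75 = COGS $15,656.75 + ending $1,495.00

COGS = $15,656.75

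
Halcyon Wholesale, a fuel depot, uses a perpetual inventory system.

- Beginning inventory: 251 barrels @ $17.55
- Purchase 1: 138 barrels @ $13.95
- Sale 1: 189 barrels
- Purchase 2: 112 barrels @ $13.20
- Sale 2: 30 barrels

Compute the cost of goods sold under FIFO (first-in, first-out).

Sale 1 (189) [FIFO — oldest first]: 189 @ $17.55 = $3,316.95
Sale 2 (30) [FIFO — oldest first]: 30 @ $17.55 = $526.50
Total COGS = $3,316.95 + $526.50 = $3,843.45
Ending inventory: 32 @ $17.55 + 138 @ $13.95 + 112 @ $13.20 = $3,965.10
Check: goods available $7,808.55 = COGS $3,843.45 + ending $3,965.10

COGS = $3,843.45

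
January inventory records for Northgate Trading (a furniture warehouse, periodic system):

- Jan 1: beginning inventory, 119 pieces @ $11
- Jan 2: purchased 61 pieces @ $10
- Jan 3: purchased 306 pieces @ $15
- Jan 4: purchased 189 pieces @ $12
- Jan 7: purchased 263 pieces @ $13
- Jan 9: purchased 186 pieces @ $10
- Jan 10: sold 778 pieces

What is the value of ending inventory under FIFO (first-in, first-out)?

Ending inventory = $3,940

Jan 10, 778 sold [FIFO — oldest first]: 119 @ $11 + 61 @ $10 + 306 @ $15 + 189 @ $12 + 103 @ $13 = $10,116
Ending inventory: 160 @ $13 + 186 @ $10 = $3,940
Check: goods available $14,056 = COGS $10,116 + ending $3,940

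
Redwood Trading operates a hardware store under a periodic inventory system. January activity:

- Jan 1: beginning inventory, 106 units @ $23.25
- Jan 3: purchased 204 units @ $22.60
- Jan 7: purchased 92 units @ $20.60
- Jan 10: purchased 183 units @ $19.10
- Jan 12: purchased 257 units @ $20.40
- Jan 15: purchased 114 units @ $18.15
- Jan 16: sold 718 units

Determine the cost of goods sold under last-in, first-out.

Jan 16, 718 sold [LIFO — newest first]: 114 @ $18.15 + 257 @ $20.40 + 183 @ $19.10 + 92 @ $20.60 + 72 @ $22.60 = $14,329.60
Ending inventory: 106 @ $23.25 + 132 @ $22.60 = $5,447.70
Check: goods available $19,777.30 = COGS $14,329.60 + ending $5,447.70

COGS = $14,329.60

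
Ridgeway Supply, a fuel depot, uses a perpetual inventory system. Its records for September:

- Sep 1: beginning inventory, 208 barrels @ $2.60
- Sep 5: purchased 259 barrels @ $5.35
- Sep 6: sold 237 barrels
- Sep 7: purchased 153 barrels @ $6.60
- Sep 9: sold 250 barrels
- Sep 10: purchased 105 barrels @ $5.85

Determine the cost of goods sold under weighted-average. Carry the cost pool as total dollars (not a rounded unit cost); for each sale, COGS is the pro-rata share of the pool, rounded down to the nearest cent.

COGS = $2,256.11

After Sep 1: 208 on hand, pool $540.80 (≈ $2.6000 each)
After Sep 5: 467 on hand, pool $1,926.45 (≈ $4.1252 each)
Sep 6, sell 237: 237/467 × $1,926.45 → $977.66
After Sep 7: 383 on hand, pool $1,958.59 (≈ $5.1138 each)
Sep 9, sell 250: 250/383 × $1,958.59 → $1,278.45
After Sep 10: 238 on hand, pool $1,294.39 (≈ $5.4386 each)
Total COGS = $977.66 + $1,278.45 = $2,256.11
Ending inventory (cost pool remaining) = $1,294.39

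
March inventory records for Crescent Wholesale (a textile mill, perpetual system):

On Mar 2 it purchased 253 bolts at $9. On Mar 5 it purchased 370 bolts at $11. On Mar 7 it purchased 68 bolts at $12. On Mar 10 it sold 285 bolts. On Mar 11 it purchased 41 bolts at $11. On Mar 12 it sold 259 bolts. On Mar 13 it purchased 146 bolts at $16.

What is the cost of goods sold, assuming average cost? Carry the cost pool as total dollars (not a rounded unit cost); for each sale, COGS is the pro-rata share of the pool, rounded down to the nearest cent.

COGS = $5,654.23

After Mar 2: 253 on hand, pool $2,277.00 (≈ $9.0000 each)
After Mar 5: 623 on hand, pool $6,347.00 (≈ $10.1878 each)
After Mar 7: 691 on hand, pool $7,163.00 (≈ $10.3661 each)
Mar 10, sell 285: 285/691 × $7,163.00 → $2,954.34
After Mar 11: 447 on hand, pool $4,659.66 (≈ $10.4243 each)
Mar 12, sell 259: 259/447 × $4,659.66 → $2,699.89
After Mar 13: 334 on hand, pool $4,295.77 (≈ $12.8616 each)
Total COGS = $2,954.34 + $2,699.89 = $5,654.23
Ending inventory (cost pool remaining) = $4,295.77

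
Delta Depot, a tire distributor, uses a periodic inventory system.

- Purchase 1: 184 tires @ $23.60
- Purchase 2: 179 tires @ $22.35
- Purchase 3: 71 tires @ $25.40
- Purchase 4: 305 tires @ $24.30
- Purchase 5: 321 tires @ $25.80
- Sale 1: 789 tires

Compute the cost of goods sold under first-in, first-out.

Sale 1 (789) [FIFO — oldest first]: 184 @ $23.60 + 179 @ $22.35 + 71 @ $25.40 + 305 @ $24.30 + 50 @ $25.80 = $18,847.95
Ending inventory: 271 @ $25.80 = $6,991.80
Check: goods available $25,839.75 = COGS $18,847.95 + ending $6,991.80

COGS = $18,847.95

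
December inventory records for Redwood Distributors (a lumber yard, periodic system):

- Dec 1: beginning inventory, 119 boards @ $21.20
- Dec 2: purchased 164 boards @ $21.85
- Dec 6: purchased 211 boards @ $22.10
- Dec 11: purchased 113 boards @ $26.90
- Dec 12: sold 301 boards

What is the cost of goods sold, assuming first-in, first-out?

Dec 12, 301 sold [FIFO — oldest first]: 119 @ $21.20 + 164 @ $21.85 + 18 @ $22.10 = $6,504.00
Ending inventory: 193 @ $22.10 + 113 @ $26.90 = $7,305.00
Check: goods available $13,809.00 = COGS $6,504.00 + ending $7,305.00

COGS = $6,504.00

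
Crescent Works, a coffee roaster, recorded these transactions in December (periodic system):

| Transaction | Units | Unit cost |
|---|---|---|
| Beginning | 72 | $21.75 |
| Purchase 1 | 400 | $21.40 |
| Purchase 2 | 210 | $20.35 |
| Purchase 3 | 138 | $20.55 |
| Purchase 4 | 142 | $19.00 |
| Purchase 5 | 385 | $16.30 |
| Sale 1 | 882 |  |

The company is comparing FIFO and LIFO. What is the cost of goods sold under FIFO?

FIFO COGS: 72 @ $21.75 + 400 @ $21.40 + 210 @ $20.35 + 138 @ $20.55 + 62 @ $19.00 = $18,413.40
LIFO COGS: 385 @ $16.30 + 142 @ $19.00 + 138 @ $20.55 + 210 @ $20.35 + 7 @ $21.40 = $16,232.70

COGS = $18,413.40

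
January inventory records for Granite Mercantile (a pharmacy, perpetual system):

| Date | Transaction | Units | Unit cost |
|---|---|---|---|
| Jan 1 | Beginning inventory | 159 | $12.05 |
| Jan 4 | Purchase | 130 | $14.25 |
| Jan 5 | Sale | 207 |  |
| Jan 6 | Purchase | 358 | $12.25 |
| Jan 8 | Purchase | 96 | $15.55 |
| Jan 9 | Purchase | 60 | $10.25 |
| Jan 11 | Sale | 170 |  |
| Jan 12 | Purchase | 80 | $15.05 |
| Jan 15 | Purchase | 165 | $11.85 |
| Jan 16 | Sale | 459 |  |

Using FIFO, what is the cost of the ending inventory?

Ending inventory = $2,662.60

Jan 5, 207 sold [FIFO — oldest first]: 159 @ $12.05 + 48 @ $14.25 = $2,599.95
Jan 11, 170 sold [FIFO — oldest first]: 82 @ $14.25 + 88 @ $12.25 = $2,246.50
Jan 16, 459 sold [FIFO — oldest first]: 270 @ $12.25 + 96 @ $15.55 + 60 @ $10.25 + 33 @ $15.05 = $5,911.95
Total COGS = $2,599.95 + $2,246.50 + $5,911.95 = $10,758.40
Ending inventory: 47 @ $15.05 + 165 @ $11.85 = $2,662.60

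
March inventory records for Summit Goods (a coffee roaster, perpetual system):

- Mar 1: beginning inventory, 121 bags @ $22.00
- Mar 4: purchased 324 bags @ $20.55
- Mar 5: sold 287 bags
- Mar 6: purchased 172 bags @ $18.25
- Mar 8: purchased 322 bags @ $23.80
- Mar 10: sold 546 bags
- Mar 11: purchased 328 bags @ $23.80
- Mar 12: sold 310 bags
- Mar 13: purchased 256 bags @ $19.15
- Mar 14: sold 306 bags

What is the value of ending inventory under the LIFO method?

Ending inventory = $1,628.00

Mar 5, 287 sold [LIFO — newest first]: 287 @ $20.55 = $5,897.85
Mar 10, 546 sold [LIFO — newest first]: 322 @ $23.80 + 172 @ $18.25 + 37 @ $20.55 + 15 @ $22.00 = $11,892.95
Mar 12, 310 sold [LIFO — newest first]: 310 @ $23.80 = $7,378.00
Mar 14, 306 sold [LIFO — newest first]: 256 @ $19.15 + 18 @ $23.80 + 32 @ $22.00 = $6,034.80
Total COGS = $5,897.85 + $11,892.95 + $7,378.00 + $6,034.80 = $31,203.60
Ending inventory: 74 @ $22.00 = $1,628.00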